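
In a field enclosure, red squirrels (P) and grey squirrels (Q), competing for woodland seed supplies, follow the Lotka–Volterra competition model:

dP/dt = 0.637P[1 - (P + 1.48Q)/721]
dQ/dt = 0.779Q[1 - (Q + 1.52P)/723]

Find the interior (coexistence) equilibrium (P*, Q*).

P* ≈ 279, Q* ≈ 298

Setting both brackets to zero gives the nullclines P + 1.48Q = 721 and 1.52P + Q = 723.
Substituting Q = 723 - 1.52P into the first: P(1 - 1.48·1.52) = 721 - 1.48·723.
So P* = -349/-1.25 = 279, and then Q* = 723 - 1.52·279 = 298.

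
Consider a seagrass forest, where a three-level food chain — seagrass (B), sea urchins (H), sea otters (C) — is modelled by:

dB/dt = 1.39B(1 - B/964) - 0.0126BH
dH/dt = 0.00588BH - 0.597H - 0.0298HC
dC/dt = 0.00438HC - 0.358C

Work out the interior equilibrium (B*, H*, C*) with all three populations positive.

B* ≈ 250, H* ≈ 81.7, C* ≈ 29.2

From dC/dt = 0: 0.00438H* = 0.358, so H* = 81.7.
From dB/dt = 0: 1.39(1 - B*/964) = 0.0126·81.7, giving B* = 964·(1 - 0.741) = 250.
From dH/dt = 0: 0.00588·250 - 0.597 = 0.0298C*, so C* = 0.872/0.0298 = 29.2.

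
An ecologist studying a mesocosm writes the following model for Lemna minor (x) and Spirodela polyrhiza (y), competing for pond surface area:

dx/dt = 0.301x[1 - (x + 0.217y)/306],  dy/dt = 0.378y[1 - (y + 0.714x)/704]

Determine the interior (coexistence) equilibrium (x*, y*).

x* ≈ 181, y* ≈ 575

Setting both brackets to zero gives the nullclines x + 0.217y = 306 and 0.714x + y = 704.
Substituting y = 704 - 0.714x into the first: x(1 - 0.217·0.714) = 306 - 0.217·704.
So x* = 153/0.845 = 181, and then y* = 704 - 0.714·181 = 575.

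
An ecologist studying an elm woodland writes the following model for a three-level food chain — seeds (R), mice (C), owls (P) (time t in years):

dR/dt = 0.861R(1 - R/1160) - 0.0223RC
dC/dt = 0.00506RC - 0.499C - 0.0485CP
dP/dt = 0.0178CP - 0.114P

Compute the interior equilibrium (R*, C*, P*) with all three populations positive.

R* ≈ 968, C* ≈ 6.4, P* ≈ 90.7

From dP/dt = 0: 0.0178C* = 0.114, so C* = 6.4.
From dR/dt = 0: 0.861(1 - R*/1160) = 0.0223·6.4, giving R* = 1160·(1 - 0.166) = 968.
From dC/dt = 0: 0.00506·968 - 0.499 = 0.0485P*, so P* = 4.4/0.0485 = 90.7.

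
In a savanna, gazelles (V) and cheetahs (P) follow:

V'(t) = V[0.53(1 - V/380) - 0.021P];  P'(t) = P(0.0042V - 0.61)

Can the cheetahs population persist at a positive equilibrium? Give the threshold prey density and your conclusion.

The predator equation gives dP/dt > 0 only when V > 0.61/0.0042 = 145.
Without the predator, V → K = 380. Since 380 > 145, the predator can invade and persist.

Threshold V = 145; K > 145, so yes, the predator persists.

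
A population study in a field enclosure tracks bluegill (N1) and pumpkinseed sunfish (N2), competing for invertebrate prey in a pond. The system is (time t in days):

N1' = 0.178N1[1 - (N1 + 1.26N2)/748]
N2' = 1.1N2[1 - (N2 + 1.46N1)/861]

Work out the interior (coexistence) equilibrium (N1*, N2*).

N1* ≈ 401, N2* ≈ 275

Setting both brackets to zero gives the nullclines N1 + 1.26N2 = 748 and 1.46N1 + N2 = 861.
Substituting N2 = 861 - 1.46N1 into the first: N1(1 - 1.26·1.46) = 748 - 1.26·861.
So N1* = -337/-0.84 = 401, and then N2* = 861 - 1.46·401 = 275.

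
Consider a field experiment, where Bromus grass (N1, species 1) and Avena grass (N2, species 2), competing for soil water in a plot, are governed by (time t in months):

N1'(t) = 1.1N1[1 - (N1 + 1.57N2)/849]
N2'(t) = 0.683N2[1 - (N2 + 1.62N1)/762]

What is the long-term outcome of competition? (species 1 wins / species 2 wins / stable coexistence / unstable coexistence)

Compare the nullcline intercepts: K1/α12 = 849/1.57 = 541 < K2 = 762; K2/α21 = 762/1.62 = 470 < K1 = 849.
Since both are reversed, neither can invade when rare; the interior point is a saddle.

unstable coexistence (outcome depends on initial conditions)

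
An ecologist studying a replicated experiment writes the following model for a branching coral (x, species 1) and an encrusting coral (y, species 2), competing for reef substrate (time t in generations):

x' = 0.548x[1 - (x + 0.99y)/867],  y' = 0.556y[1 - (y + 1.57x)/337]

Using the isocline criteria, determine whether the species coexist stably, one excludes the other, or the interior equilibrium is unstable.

species 1 excludes species 2

Compare the nullcline intercepts: K1/α12 = 867/0.99 = 876 > K2 = 337; K2/α21 = 337/1.57 = 215 < K1 = 867.
Since the inequalities point opposite ways, species 1 can invade but species 2 cannot.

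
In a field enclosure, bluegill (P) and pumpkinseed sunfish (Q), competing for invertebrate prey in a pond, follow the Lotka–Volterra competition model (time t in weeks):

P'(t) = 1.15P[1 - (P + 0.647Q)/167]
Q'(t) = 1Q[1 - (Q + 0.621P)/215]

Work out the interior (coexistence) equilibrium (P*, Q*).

Setting both brackets to zero gives the nullclines P + 0.647Q = 167 and 0.621P + Q = 215.
Substituting Q = 215 - 0.621P into the first: P(1 - 0.647·0.621) = 167 - 0.647·215.
So P* = 27.9/0.598 = 46.6, and then Q* = 215 - 0.621·46.6 = 186.

P* ≈ 46.6, Q* ≈ 186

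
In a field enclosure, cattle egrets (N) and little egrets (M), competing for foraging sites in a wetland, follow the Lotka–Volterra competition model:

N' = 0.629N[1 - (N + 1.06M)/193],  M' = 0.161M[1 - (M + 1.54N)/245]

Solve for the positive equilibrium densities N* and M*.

N* ≈ 105, M* ≈ 82.6

Setting both brackets to zero gives the nullclines N + 1.06M = 193 and 1.54N + M = 245.
Substituting M = 245 - 1.54N into the first: N(1 - 1.06·1.54) = 193 - 1.06·245.
So N* = -66.7/-0.632 = 105, and then M* = 245 - 1.54·105 = 82.6.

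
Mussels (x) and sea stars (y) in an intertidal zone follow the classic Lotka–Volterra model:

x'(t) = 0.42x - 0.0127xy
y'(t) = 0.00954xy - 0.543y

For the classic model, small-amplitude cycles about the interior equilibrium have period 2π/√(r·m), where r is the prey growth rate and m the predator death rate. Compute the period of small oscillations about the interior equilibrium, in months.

Here r = 0.42 and m = 0.543, so r·m = 0.228.
ω = √0.228 = 0.478 per month, hence T = 2π/ω ≈ 13.2 months.

T ≈ 13.2 months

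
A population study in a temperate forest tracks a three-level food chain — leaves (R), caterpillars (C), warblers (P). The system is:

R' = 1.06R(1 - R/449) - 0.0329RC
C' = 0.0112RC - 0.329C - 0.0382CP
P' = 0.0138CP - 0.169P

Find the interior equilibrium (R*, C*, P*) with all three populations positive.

R* ≈ 278, C* ≈ 12.2, P* ≈ 73

From dP/dt = 0: 0.0138C* = 0.169, so C* = 12.2.
From dR/dt = 0: 1.06(1 - R*/449) = 0.0329·12.2, giving R* = 449·(1 - 0.38) = 278.
From dC/dt = 0: 0.0112·278 - 0.329 = 0.0382P*, so P* = 2.79/0.0382 = 73.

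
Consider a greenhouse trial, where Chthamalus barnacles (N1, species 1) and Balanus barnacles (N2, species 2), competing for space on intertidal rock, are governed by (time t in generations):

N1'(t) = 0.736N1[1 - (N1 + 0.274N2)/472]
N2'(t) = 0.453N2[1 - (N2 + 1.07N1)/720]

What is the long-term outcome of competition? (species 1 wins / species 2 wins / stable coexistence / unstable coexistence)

Compare the nullcline intercepts: K1/α12 = 472/0.274 = 1720 > K2 = 720; K2/α21 = 720/1.07 = 673 > K1 = 472.
Since both inequalities hold, each species can invade when rare, so the interior equilibrium is stable.

stable coexistence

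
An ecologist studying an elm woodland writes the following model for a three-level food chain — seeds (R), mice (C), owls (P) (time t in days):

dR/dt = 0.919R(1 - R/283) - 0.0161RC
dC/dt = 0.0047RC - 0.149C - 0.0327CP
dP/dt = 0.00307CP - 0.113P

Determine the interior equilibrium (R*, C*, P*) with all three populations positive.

R* ≈ 101, C* ≈ 36.8, P* ≈ 9.89

From dP/dt = 0: 0.00307C* = 0.113, so C* = 36.8.
From dR/dt = 0: 0.919(1 - R*/283) = 0.0161·36.8, giving R* = 283·(1 - 0.645) = 101.
From dC/dt = 0: 0.0047·101 - 0.149 = 0.0327P*, so P* = 0.323/0.0327 = 9.89.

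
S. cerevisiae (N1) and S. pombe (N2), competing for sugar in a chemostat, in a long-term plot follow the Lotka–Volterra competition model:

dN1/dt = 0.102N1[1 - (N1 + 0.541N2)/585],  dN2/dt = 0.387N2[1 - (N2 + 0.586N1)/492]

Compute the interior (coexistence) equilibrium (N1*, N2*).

N1* ≈ 467, N2* ≈ 218

Setting both brackets to zero gives the nullclines N1 + 0.541N2 = 585 and 0.586N1 + N2 = 492.
Substituting N2 = 492 - 0.586N1 into the first: N1(1 - 0.541·0.586) = 585 - 0.541·492.
So N1* = 319/0.683 = 467, and then N2* = 492 - 0.586·467 = 218.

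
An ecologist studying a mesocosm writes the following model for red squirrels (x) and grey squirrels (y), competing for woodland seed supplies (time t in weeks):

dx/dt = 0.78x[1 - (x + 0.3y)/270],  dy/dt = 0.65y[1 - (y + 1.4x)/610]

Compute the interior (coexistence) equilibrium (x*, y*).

x* ≈ 150, y* ≈ 400

Setting both brackets to zero gives the nullclines x + 0.3y = 270 and 1.4x + y = 610.
Substituting y = 610 - 1.4x into the first: x(1 - 0.3·1.4) = 270 - 0.3·610.
So x* = 87/0.58 = 150, and then y* = 610 - 1.4·150 = 400.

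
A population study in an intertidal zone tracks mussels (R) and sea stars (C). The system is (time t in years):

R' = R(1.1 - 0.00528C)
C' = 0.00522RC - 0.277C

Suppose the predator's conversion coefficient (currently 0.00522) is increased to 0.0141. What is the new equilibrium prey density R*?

At the interior fixed point, setting dC/dt = 0 with C > 0 fixes R* = (predator death rate)/(RC coefficient) — independent of the other coefficients.
With the change, R* = 0.277/0.0141 = 19.6; it falls from 53.1.

R* ≈ 19.6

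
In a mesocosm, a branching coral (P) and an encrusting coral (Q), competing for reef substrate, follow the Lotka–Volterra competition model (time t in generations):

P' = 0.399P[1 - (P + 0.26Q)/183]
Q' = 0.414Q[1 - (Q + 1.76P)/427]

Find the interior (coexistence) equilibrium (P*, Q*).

Setting both brackets to zero gives the nullclines P + 0.26Q = 183 and 1.76P + Q = 427.
Substituting Q = 427 - 1.76P into the first: P(1 - 0.26·1.76) = 183 - 0.26·427.
So P* = 72/0.542 = 133, and then Q* = 427 - 1.76·133 = 193.

P* ≈ 133, Q* ≈ 193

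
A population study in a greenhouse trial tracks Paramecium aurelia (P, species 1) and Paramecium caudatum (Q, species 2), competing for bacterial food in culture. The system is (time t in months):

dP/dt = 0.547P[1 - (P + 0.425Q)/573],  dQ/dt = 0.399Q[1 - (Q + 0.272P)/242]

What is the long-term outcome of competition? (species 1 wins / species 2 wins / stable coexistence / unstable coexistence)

Compare the nullcline intercepts: K1/α12 = 573/0.425 = 1350 > K2 = 242; K2/α21 = 242/0.272 = 890 > K1 = 573.
Since both inequalities hold, each species can invade when rare, so the interior equilibrium is stable.

stable coexistence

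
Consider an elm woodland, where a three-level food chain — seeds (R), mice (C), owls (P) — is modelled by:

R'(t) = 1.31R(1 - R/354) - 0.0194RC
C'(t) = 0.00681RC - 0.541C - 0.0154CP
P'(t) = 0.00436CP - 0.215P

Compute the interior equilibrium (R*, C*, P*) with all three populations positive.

R* ≈ 95.5, C* ≈ 49.3, P* ≈ 7.09

From dP/dt = 0: 0.00436C* = 0.215, so C* = 49.3.
From dR/dt = 0: 1.31(1 - R*/354) = 0.0194·49.3, giving R* = 354·(1 - 0.73) = 95.5.
From dC/dt = 0: 0.00681·95.5 - 0.541 = 0.0154P*, so P* = 0.109/0.0154 = 7.09.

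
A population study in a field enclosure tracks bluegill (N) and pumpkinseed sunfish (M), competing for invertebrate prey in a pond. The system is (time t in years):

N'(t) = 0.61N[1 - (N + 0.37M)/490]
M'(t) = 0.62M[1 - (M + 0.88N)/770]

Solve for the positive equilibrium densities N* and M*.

Setting both brackets to zero gives the nullclines N + 0.37M = 490 and 0.88N + M = 770.
Substituting M = 770 - 0.88N into the first: N(1 - 0.37·0.88) = 490 - 0.37·770.
So N* = 205/0.674 = 304, and then M* = 770 - 0.88·304 = 502.

N* ≈ 304, M* ≈ 502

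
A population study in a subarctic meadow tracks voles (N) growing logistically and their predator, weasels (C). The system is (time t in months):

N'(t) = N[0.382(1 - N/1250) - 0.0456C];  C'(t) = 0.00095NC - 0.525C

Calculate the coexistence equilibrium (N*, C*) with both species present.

From dC/dt = 0 with C > 0: 0.00095N* = 0.525, so N* = 553.
Substitute into dN/dt = 0: 0.382(1 - 553/1250) = 0.0456C*.
The bracket is 0.558, giving C* = 0.213/0.0456 = 4.67.

N* ≈ 553, C* ≈ 4.67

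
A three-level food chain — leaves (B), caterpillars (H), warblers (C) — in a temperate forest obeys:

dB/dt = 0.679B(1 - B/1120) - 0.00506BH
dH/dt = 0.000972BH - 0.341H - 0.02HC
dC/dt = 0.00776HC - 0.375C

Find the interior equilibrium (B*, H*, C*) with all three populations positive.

B* ≈ 717, H* ≈ 48.3, C* ≈ 17.8

From dC/dt = 0: 0.00776H* = 0.375, so H* = 48.3.
From dB/dt = 0: 0.679(1 - B*/1120) = 0.00506·48.3, giving B* = 1120·(1 - 0.36) = 717.
From dH/dt = 0: 0.000972·717 - 0.341 = 0.02C*, so C* = 0.356/0.02 = 17.8.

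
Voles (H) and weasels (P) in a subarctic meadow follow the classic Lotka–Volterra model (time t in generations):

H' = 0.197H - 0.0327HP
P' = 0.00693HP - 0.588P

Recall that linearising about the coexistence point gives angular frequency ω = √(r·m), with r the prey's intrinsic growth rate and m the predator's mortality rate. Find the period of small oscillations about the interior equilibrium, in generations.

Here r = 0.197 and m = 0.588, so r·m = 0.116.
ω = √0.116 = 0.34 per generation, hence T = 2π/ω ≈ 18.5 generations.

T ≈ 18.5 generations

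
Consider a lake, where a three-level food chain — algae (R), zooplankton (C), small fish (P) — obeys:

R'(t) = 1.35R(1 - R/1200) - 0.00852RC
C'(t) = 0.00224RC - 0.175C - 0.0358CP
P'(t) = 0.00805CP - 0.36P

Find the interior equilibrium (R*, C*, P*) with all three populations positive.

R* ≈ 861, C* ≈ 44.7, P* ≈ 49

From dP/dt = 0: 0.00805C* = 0.36, so C* = 44.7.
From dR/dt = 0: 1.35(1 - R*/1200) = 0.00852·44.7, giving R* = 1200·(1 - 0.282) = 861.
From dC/dt = 0: 0.00224·861 - 0.175 = 0.0358P*, so P* = 1.75/0.0358 = 49.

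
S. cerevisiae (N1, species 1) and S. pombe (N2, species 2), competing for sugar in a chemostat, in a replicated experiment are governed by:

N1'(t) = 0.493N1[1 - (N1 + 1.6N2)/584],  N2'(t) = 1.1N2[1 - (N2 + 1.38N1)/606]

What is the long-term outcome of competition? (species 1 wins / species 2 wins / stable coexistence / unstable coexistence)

unstable coexistence (outcome depends on initial conditions)

Compare the nullcline intercepts: K1/α12 = 584/1.6 = 365 < K2 = 606; K2/α21 = 606/1.38 = 439 < K1 = 584.
Since both are reversed, neither can invade when rare; the interior point is a saddle.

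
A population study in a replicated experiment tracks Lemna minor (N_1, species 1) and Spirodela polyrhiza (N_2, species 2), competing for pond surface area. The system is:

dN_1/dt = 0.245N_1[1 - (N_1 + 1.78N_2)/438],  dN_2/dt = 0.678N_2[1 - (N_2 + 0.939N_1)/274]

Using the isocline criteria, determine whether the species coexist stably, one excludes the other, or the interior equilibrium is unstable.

Compare the nullcline intercepts: K1/α12 = 438/1.78 = 246 < K2 = 274; K2/α21 = 274/0.939 = 292 < K1 = 438.
Since both are reversed, neither can invade when rare; the interior point is a saddle.

unstable coexistence (outcome depends on initial conditions)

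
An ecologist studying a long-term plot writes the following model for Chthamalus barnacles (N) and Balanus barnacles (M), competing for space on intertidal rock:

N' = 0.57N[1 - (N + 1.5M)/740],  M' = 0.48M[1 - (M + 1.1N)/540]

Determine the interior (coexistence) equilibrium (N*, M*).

Setting both brackets to zero gives the nullclines N + 1.5M = 740 and 1.1N + M = 540.
Substituting M = 540 - 1.1N into the first: N(1 - 1.5·1.1) = 740 - 1.5·540.
So N* = -70/-0.65 = 108, and then M* = 540 - 1.1·108 = 422.

N* ≈ 108, M* ≈ 422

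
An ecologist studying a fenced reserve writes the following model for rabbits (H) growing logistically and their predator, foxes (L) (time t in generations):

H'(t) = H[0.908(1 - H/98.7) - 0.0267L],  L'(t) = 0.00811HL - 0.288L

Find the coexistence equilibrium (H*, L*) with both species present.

H* ≈ 35.5, L* ≈ 21.8

From dL/dt = 0 with L > 0: 0.00811H* = 0.288, so H* = 35.5.
Substitute into dH/dt = 0: 0.908(1 - 35.5/98.7) = 0.0267L*.
The bracket is 0.64, giving L* = 0.581/0.0267 = 21.8.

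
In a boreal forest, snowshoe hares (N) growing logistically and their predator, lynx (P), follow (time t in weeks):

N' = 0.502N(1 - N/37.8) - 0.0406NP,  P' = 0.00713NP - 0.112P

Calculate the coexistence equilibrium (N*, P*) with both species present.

N* ≈ 15.7, P* ≈ 7.23

From dP/dt = 0 with P > 0: 0.00713N* = 0.112, so N* = 15.7.
Substitute into dN/dt = 0: 0.502(1 - 15.7/37.8) = 0.0406P*.
The bracket is 0.584, giving P* = 0.293/0.0406 = 7.23.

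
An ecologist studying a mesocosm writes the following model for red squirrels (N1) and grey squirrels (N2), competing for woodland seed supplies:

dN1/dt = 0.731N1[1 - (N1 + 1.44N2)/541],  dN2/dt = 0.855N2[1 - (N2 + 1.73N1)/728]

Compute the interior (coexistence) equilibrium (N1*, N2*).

Setting both brackets to zero gives the nullclines N1 + 1.44N2 = 541 and 1.73N1 + N2 = 728.
Substituting N2 = 728 - 1.73N1 into the first: N1(1 - 1.44·1.73) = 541 - 1.44·728.
So N1* = -507/-1.49 = 340, and then N2* = 728 - 1.73·340 = 139.

N1* ≈ 340, N2* ≈ 139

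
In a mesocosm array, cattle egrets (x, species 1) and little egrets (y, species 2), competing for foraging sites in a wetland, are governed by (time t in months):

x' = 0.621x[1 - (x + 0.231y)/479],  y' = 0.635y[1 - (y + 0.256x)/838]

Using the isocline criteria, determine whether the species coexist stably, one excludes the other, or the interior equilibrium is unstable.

Compare the nullcline intercepts: K1/α12 = 479/0.231 = 2070 > K2 = 838; K2/α21 = 838/0.256 = 3270 > K1 = 479.
Since both inequalities hold, each species can invade when rare, so the interior equilibrium is stable.

stable coexistence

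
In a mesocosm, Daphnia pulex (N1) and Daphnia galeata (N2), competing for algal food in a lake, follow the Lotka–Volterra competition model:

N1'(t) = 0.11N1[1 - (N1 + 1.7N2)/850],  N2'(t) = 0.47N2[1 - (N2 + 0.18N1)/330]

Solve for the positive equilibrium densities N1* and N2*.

N1* ≈ 416, N2* ≈ 255

Setting both brackets to zero gives the nullclines N1 + 1.7N2 = 850 and 0.18N1 + N2 = 330.
Substituting N2 = 330 - 0.18N1 into the first: N1(1 - 1.7·0.18) = 850 - 1.7·330.
So N1* = 289/0.694 = 416, and then N2* = 330 - 0.18·416 = 255.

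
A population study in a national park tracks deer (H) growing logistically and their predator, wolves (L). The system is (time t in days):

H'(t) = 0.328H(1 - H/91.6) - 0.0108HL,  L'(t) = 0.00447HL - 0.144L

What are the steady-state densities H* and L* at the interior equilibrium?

H* ≈ 32.2, L* ≈ 19.7

From dL/dt = 0 with L > 0: 0.00447H* = 0.144, so H* = 32.2.
Substitute into dH/dt = 0: 0.328(1 - 32.2/91.6) = 0.0108L*.
The bracket is 0.648, giving L* = 0.213/0.0108 = 19.7.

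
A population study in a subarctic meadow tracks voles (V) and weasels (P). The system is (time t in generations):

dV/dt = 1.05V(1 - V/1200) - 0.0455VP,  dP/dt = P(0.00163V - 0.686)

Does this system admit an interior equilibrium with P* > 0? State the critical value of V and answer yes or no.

The predator equation gives dP/dt > 0 only when V > 0.686/0.00163 = 421.
Without the predator, V → K = 1200. Since 1200 > 421, the predator can invade and persist.

Threshold V = 421; K > 421, so yes, the predator persists.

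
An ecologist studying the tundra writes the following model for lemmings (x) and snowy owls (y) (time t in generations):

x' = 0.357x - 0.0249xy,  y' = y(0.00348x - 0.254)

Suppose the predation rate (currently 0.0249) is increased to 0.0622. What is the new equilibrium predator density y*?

At the interior fixed point, setting dx/dt = 0 with x > 0 fixes y* = (prey growth rate)/(xy coefficient) — independent of the other coefficients.
With the change, y* = 0.357/0.0622 = 5.74; it falls from 14.3.

y* ≈ 5.74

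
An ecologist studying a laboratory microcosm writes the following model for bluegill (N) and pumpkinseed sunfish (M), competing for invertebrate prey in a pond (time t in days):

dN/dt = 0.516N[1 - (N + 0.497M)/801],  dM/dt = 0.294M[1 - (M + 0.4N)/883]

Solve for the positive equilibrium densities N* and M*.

Setting both brackets to zero gives the nullclines N + 0.497M = 801 and 0.4N + M = 883.
Substituting M = 883 - 0.4N into the first: N(1 - 0.497·0.4) = 801 - 0.497·883.
So N* = 362/0.801 = 452, and then M* = 883 - 0.4·452 = 702.

N* ≈ 452, M* ≈ 702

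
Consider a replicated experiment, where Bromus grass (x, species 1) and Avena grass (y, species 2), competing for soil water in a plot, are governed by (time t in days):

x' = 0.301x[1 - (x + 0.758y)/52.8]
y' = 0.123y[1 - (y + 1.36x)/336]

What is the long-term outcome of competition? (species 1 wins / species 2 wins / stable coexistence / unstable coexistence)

Compare the nullcline intercepts: K1/α12 = 52.8/0.758 = 69.7 < K2 = 336; K2/α21 = 336/1.36 = 247 > K1 = 52.8.
Since the inequalities point opposite ways, species 2 can invade but species 1 cannot.

species 2 excludes species 1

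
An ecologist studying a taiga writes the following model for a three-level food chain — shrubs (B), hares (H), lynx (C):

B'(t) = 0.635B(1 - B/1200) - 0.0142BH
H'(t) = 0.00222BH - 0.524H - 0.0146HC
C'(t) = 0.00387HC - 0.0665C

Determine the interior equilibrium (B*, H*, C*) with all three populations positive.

From dC/dt = 0: 0.00387H* = 0.0665, so H* = 17.2.
From dB/dt = 0: 0.635(1 - B*/1200) = 0.0142·17.2, giving B* = 1200·(1 - 0.384) = 739.
From dH/dt = 0: 0.00222·739 - 0.524 = 0.0146C*, so C* = 1.12/0.0146 = 76.5.

B* ≈ 739, H* ≈ 17.2, C* ≈ 76.5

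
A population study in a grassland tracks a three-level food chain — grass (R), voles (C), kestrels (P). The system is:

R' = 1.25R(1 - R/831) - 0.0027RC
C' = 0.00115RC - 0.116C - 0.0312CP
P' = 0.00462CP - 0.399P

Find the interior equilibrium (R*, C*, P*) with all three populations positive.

R* ≈ 676, C* ≈ 86.4, P* ≈ 21.2

From dP/dt = 0: 0.00462C* = 0.399, so C* = 86.4.
From dR/dt = 0: 1.25(1 - R*/831) = 0.0027·86.4, giving R* = 831·(1 - 0.187) = 676.
From dC/dt = 0: 0.00115·676 - 0.116 = 0.0312P*, so P* = 0.661/0.0312 = 21.2.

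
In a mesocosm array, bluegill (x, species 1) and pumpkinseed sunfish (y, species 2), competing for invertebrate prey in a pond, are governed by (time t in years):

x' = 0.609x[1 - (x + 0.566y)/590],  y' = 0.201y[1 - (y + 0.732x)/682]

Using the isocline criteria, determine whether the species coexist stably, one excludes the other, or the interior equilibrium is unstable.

Compare the nullcline intercepts: K1/α12 = 590/0.566 = 1040 > K2 = 682; K2/α21 = 682/0.732 = 932 > K1 = 590.
Since both inequalities hold, each species can invade when rare, so the interior equilibrium is stable.

stable coexistence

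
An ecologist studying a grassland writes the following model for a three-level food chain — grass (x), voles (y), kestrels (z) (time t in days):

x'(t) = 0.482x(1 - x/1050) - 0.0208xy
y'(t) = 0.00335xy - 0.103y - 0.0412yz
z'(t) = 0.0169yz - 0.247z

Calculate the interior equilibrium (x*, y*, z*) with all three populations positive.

x* ≈ 388, y* ≈ 14.6, z* ≈ 29

From dz/dt = 0: 0.0169y* = 0.247, so y* = 14.6.
From dx/dt = 0: 0.482(1 - x*/1050) = 0.0208·14.6, giving x* = 1050·(1 - 0.631) = 388.
From dy/dt = 0: 0.00335·388 - 0.103 = 0.0412z*, so z* = 1.2/0.0412 = 29.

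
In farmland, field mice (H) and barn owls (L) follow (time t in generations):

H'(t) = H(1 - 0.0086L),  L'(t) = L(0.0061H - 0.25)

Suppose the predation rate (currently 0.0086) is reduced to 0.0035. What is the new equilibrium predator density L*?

At the interior fixed point, setting dH/dt = 0 with H > 0 fixes L* = (prey growth rate)/(HL coefficient) — independent of the other coefficients.
With the change, L* = 1/0.0035 = 286; it rises from 116.

L* ≈ 286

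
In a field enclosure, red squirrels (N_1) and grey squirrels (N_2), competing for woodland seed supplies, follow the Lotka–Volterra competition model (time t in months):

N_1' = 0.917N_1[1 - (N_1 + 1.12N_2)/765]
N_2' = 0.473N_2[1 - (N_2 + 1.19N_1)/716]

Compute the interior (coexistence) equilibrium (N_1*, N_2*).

N_1* ≈ 111, N_2* ≈ 584

Setting both brackets to zero gives the nullclines N_1 + 1.12N_2 = 765 and 1.19N_1 + N_2 = 716.
Substituting N_2 = 716 - 1.19N_1 into the first: N_1(1 - 1.12·1.19) = 765 - 1.12·716.
So N_1* = -36.9/-0.333 = 111, and then N_2* = 716 - 1.19·111 = 584.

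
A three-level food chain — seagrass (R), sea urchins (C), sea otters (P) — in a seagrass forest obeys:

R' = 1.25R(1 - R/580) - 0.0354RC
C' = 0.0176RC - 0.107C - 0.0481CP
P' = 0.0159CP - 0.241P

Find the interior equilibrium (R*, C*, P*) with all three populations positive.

From dP/dt = 0: 0.0159C* = 0.241, so C* = 15.2.
From dR/dt = 0: 1.25(1 - R*/580) = 0.0354·15.2, giving R* = 580·(1 - 0.429) = 331.
From dC/dt = 0: 0.0176·331 - 0.107 = 0.0481P*, so P* = 5.72/0.0481 = 119.

R* ≈ 331, C* ≈ 15.2, P* ≈ 119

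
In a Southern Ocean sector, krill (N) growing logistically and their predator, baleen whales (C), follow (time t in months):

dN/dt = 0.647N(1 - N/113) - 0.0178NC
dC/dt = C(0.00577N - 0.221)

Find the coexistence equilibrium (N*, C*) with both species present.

From dC/dt = 0 with C > 0: 0.00577N* = 0.221, so N* = 38.3.
Substitute into dN/dt = 0: 0.647(1 - 38.3/113) = 0.0178C*.
The bracket is 0.661, giving C* = 0.428/0.0178 = 24.

N* ≈ 38.3, C* ≈ 24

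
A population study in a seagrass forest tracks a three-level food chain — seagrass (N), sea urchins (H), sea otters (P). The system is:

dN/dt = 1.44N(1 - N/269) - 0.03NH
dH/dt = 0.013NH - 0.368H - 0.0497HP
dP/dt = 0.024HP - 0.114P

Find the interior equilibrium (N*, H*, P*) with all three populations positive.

From dP/dt = 0: 0.024H* = 0.114, so H* = 4.75.
From dN/dt = 0: 1.44(1 - N*/269) = 0.03·4.75, giving N* = 269·(1 - 0.099) = 242.
From dH/dt = 0: 0.013·242 - 0.368 = 0.0497P*, so P* = 2.78/0.0497 = 56.

N* ≈ 242, H* ≈ 4.75, P* ≈ 56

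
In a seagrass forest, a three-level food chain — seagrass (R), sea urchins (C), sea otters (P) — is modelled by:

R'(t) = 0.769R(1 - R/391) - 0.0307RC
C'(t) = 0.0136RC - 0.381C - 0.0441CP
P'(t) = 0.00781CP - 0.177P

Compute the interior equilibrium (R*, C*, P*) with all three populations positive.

From dP/dt = 0: 0.00781C* = 0.177, so C* = 22.7.
From dR/dt = 0: 0.769(1 - R*/391) = 0.0307·22.7, giving R* = 391·(1 - 0.905) = 37.2.
From dC/dt = 0: 0.0136·37.2 - 0.381 = 0.0441P*, so P* = 0.125/0.0441 = 2.84.

R* ≈ 37.2, C* ≈ 22.7, P* ≈ 2.84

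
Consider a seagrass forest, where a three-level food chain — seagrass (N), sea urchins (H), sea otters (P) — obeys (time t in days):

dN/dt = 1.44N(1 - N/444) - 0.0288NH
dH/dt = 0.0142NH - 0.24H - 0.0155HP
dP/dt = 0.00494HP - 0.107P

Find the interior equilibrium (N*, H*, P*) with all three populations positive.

N* ≈ 252, H* ≈ 21.7, P* ≈ 215

From dP/dt = 0: 0.00494H* = 0.107, so H* = 21.7.
From dN/dt = 0: 1.44(1 - N*/444) = 0.0288·21.7, giving N* = 444·(1 - 0.433) = 252.
From dH/dt = 0: 0.0142·252 - 0.24 = 0.0155P*, so P* = 3.33/0.0155 = 215.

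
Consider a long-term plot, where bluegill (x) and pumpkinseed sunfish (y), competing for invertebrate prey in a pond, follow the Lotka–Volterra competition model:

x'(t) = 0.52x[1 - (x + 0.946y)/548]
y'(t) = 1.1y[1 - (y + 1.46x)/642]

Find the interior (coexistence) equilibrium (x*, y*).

Setting both brackets to zero gives the nullclines x + 0.946y = 548 and 1.46x + y = 642.
Substituting y = 642 - 1.46x into the first: x(1 - 0.946·1.46) = 548 - 0.946·642.
So x* = -59.3/-0.381 = 156, and then y* = 642 - 1.46·156 = 415.

x* ≈ 156, y* ≈ 415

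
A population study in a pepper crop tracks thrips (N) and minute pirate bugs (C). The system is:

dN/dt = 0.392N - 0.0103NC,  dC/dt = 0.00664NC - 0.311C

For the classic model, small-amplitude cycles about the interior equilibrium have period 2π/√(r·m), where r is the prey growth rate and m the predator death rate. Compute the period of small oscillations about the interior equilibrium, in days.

Here r = 0.392 and m = 0.311, so r·m = 0.122.
ω = √0.122 = 0.349 per day, hence T = 2π/ω ≈ 18 days.

T ≈ 18 days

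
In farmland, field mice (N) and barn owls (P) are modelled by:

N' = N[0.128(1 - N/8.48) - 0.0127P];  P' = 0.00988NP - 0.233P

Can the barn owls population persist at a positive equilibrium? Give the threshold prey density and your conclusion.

Threshold N = 23.6; K < 23.6, so no, the predator goes extinct.

The predator equation gives dP/dt > 0 only when N > 0.233/0.00988 = 23.6.
Without the predator, N → K = 8.48. Since 8.48 < 23.6, the predator cannot invade.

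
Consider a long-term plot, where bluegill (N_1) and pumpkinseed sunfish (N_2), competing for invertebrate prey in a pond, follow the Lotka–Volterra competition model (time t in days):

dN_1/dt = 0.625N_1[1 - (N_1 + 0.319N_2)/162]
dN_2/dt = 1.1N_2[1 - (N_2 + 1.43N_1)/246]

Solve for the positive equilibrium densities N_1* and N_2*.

N_1* ≈ 154, N_2* ≈ 26.4

Setting both brackets to zero gives the nullclines N_1 + 0.319N_2 = 162 and 1.43N_1 + N_2 = 246.
Substituting N_2 = 246 - 1.43N_1 into the first: N_1(1 - 0.319·1.43) = 162 - 0.319·246.
So N_1* = 83.5/0.544 = 154, and then N_2* = 246 - 1.43·154 = 26.4.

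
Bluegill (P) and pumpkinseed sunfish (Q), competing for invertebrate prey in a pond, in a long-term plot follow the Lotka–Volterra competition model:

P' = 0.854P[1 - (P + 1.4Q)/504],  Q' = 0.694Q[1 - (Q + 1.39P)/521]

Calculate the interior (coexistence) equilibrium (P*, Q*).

Setting both brackets to zero gives the nullclines P + 1.4Q = 504 and 1.39P + Q = 521.
Substituting Q = 521 - 1.39P into the first: P(1 - 1.4·1.39) = 504 - 1.4·521.
So P* = -225/-0.946 = 238, and then Q* = 521 - 1.39·238 = 190.

P* ≈ 238, Q* ≈ 190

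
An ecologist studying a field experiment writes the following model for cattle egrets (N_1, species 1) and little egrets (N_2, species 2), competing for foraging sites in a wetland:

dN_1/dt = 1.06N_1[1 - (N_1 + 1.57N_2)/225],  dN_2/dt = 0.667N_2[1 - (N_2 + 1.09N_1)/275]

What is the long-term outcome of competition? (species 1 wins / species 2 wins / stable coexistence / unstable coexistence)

Compare the nullcline intercepts: K1/α12 = 225/1.57 = 143 < K2 = 275; K2/α21 = 275/1.09 = 252 > K1 = 225.
Since the inequalities point opposite ways, species 2 can invade but species 1 cannot.

species 2 excludes species 1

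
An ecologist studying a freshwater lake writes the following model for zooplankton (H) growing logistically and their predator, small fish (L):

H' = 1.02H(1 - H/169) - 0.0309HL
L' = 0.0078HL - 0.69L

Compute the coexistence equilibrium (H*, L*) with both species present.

From dL/dt = 0 with L > 0: 0.0078H* = 0.69, so H* = 88.5.
Substitute into dH/dt = 0: 1.02(1 - 88.5/169) = 0.0309L*.
The bracket is 0.477, giving L* = 0.486/0.0309 = 15.7.

H* ≈ 88.5, L* ≈ 15.7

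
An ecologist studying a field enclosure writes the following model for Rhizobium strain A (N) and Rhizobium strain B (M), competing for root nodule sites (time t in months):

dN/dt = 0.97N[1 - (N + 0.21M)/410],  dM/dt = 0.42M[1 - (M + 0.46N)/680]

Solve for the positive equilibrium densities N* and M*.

Setting both brackets to zero gives the nullclines N + 0.21M = 410 and 0.46N + M = 680.
Substituting M = 680 - 0.46N into the first: N(1 - 0.21·0.46) = 410 - 0.21·680.
So N* = 267/0.903 = 296, and then M* = 680 - 0.46·296 = 544.

N* ≈ 296, M* ≈ 544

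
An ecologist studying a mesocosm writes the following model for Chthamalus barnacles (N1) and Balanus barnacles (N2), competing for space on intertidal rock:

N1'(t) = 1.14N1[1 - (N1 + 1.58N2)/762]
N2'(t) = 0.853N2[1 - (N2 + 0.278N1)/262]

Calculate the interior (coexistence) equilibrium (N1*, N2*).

Setting both brackets to zero gives the nullclines N1 + 1.58N2 = 762 and 0.278N1 + N2 = 262.
Substituting N2 = 262 - 0.278N1 into the first: N1(1 - 1.58·0.278) = 762 - 1.58·262.
So N1* = 348/0.561 = 621, and then N2* = 262 - 0.278·621 = 89.5.

N1* ≈ 621, N2* ≈ 89.5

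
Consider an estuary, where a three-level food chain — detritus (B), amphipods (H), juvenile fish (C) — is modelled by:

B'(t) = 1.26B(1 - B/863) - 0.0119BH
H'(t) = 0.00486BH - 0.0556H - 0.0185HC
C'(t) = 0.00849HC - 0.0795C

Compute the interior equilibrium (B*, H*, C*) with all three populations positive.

From dC/dt = 0: 0.00849H* = 0.0795, so H* = 9.36.
From dB/dt = 0: 1.26(1 - B*/863) = 0.0119·9.36, giving B* = 863·(1 - 0.0884) = 787.
From dH/dt = 0: 0.00486·787 - 0.0556 = 0.0185C*, so C* = 3.77/0.0185 = 204.

B* ≈ 787, H* ≈ 9.36, C* ≈ 204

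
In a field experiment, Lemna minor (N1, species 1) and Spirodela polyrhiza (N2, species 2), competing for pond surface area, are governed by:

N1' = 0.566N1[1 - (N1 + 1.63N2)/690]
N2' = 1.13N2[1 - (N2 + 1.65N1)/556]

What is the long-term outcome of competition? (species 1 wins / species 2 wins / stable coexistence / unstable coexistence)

Compare the nullcline intercepts: K1/α12 = 690/1.63 = 423 < K2 = 556; K2/α21 = 556/1.65 = 337 < K1 = 690.
Since both are reversed, neither can invade when rare; the interior point is a saddle.

unstable coexistence (outcome depends on initial conditions)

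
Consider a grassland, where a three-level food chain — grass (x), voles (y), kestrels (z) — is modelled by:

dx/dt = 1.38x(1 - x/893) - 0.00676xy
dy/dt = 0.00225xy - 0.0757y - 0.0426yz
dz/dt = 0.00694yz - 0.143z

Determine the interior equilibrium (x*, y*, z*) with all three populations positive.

x* ≈ 803, y* ≈ 20.6, z* ≈ 40.6

From dz/dt = 0: 0.00694y* = 0.143, so y* = 20.6.
From dx/dt = 0: 1.38(1 - x*/893) = 0.00676·20.6, giving x* = 893·(1 - 0.101) = 803.
From dy/dt = 0: 0.00225·803 - 0.0757 = 0.0426z*, so z* = 1.73/0.0426 = 40.6.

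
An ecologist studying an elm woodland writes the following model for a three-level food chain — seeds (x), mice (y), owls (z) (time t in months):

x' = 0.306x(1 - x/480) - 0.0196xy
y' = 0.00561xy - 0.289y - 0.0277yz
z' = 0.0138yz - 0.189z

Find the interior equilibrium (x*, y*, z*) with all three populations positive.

From dz/dt = 0: 0.0138y* = 0.189, so y* = 13.7.
From dx/dt = 0: 0.306(1 - x*/480) = 0.0196·13.7, giving x* = 480·(1 - 0.877) = 58.9.
From dy/dt = 0: 0.00561·58.9 - 0.289 = 0.0277z*, so z* = 0.0416/0.0277 = 1.5.

x* ≈ 58.9, y* ≈ 13.7, z* ≈ 1.5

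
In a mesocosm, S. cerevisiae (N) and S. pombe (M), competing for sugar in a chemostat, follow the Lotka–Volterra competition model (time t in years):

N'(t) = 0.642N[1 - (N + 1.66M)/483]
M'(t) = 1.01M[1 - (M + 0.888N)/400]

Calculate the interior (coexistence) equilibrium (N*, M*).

Setting both brackets to zero gives the nullclines N + 1.66M = 483 and 0.888N + M = 400.
Substituting M = 400 - 0.888N into the first: N(1 - 1.66·0.888) = 483 - 1.66·400.
So N* = -181/-0.474 = 382, and then M* = 400 - 0.888·382 = 61.

N* ≈ 382, M* ≈ 61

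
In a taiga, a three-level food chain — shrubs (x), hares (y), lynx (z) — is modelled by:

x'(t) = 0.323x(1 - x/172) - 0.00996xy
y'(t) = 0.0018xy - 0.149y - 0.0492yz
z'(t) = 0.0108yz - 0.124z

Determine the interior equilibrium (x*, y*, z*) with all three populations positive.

From dz/dt = 0: 0.0108y* = 0.124, so y* = 11.5.
From dx/dt = 0: 0.323(1 - x*/172) = 0.00996·11.5, giving x* = 172·(1 - 0.354) = 111.
From dy/dt = 0: 0.0018·111 - 0.149 = 0.0492z*, so z* = 0.051/0.0492 = 1.04.

x* ≈ 111, y* ≈ 11.5, z* ≈ 1.04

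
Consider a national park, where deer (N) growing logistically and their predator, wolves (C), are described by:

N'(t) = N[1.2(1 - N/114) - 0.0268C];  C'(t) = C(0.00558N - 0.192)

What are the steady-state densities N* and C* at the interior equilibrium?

N* ≈ 34.4, C* ≈ 31.3

From dC/dt = 0 with C > 0: 0.00558N* = 0.192, so N* = 34.4.
Substitute into dN/dt = 0: 1.2(1 - 34.4/114) = 0.0268C*.
The bracket is 0.698, giving C* = 0.838/0.0268 = 31.3.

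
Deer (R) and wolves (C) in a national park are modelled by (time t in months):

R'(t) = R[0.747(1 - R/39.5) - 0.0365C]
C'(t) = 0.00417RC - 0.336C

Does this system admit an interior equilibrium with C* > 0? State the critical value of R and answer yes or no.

Threshold R = 80.6; K < 80.6, so no, the predator goes extinct.

The predator equation gives dC/dt > 0 only when R > 0.336/0.00417 = 80.6.
Without the predator, R → K = 39.5. Since 39.5 < 80.6, the predator cannot invade.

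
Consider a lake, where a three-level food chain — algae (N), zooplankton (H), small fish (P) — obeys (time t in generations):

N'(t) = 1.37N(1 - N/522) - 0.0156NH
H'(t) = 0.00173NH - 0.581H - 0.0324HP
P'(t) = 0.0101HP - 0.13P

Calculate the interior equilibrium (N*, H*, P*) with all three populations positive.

From dP/dt = 0: 0.0101H* = 0.13, so H* = 12.9.
From dN/dt = 0: 1.37(1 - N*/522) = 0.0156·12.9, giving N* = 522·(1 - 0.147) = 445.
From dH/dt = 0: 0.00173·445 - 0.581 = 0.0324P*, so P* = 0.19/0.0324 = 5.86.

N* ≈ 445, H* ≈ 12.9, P* ≈ 5.86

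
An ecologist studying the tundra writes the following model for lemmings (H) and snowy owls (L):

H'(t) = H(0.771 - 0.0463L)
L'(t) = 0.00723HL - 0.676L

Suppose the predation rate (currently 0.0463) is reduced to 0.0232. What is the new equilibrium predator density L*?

L* ≈ 33.2

At the interior fixed point, setting dH/dt = 0 with H > 0 fixes L* = (prey growth rate)/(HL coefficient) — independent of the other coefficients.
With the change, L* = 0.771/0.0232 = 33.2; it rises from 16.7.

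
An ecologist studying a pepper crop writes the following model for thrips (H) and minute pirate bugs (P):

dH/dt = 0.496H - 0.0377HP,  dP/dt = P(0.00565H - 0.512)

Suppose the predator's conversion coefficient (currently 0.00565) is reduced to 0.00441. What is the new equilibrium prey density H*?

At the interior fixed point, setting dP/dt = 0 with P > 0 fixes H* = (predator death rate)/(HP coefficient) — independent of the other coefficients.
With the change, H* = 0.512/0.00441 = 116; it rises from 90.6.

H* ≈ 116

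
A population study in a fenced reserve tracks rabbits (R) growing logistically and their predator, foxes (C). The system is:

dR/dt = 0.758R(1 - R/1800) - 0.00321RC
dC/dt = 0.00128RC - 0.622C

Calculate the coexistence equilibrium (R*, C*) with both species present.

R* ≈ 486, C* ≈ 172

From dC/dt = 0 with C > 0: 0.00128R* = 0.622, so R* = 486.
Substitute into dR/dt = 0: 0.758(1 - 486/1800) = 0.00321C*.
The bracket is 0.73, giving C* = 0.553/0.00321 = 172.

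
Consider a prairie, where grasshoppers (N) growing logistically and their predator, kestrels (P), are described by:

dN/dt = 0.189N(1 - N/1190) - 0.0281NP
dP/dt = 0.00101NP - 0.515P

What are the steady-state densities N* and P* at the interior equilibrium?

From dP/dt = 0 with P > 0: 0.00101N* = 0.515, so N* = 510.
Substitute into dN/dt = 0: 0.189(1 - 510/1190) = 0.0281P*.
The bracket is 0.572, giving P* = 0.108/0.0281 = 3.84.

N* ≈ 510, P* ≈ 3.84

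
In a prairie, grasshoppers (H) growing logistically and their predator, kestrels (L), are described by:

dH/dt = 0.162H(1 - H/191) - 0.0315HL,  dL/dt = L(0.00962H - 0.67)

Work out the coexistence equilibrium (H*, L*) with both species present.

H* ≈ 69.6, L* ≈ 3.27

From dL/dt = 0 with L > 0: 0.00962H* = 0.67, so H* = 69.6.
Substitute into dH/dt = 0: 0.162(1 - 69.6/191) = 0.0315L*.
The bracket is 0.635, giving L* = 0.103/0.0315 = 3.27.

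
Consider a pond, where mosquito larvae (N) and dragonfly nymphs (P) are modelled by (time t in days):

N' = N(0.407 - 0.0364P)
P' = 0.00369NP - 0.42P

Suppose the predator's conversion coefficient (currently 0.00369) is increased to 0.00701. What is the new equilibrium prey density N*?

N* ≈ 59.9

At the interior fixed point, setting dP/dt = 0 with P > 0 fixes N* = (predator death rate)/(NP coefficient) — independent of the other coefficients.
With the change, N* = 0.42/0.00701 = 59.9; it falls from 114.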